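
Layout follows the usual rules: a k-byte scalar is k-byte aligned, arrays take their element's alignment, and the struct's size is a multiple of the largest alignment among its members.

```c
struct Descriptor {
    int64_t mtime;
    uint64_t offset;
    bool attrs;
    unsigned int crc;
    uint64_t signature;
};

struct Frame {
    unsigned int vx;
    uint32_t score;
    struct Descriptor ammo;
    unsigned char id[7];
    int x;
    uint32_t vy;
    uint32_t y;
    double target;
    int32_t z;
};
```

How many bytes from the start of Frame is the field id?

Descriptor: @0: mtime [8B, align 8] → 8; @8: offset [8B, align 8] → 16; @16: attrs [1B, align 1] → 17; +3 pad (align 4); @20: crc [4B, align 4] → 24; @24: signature [8B, align 8] → 32; size 32, align 8
@0: vx [4B, align 4] → 4
@4: score [4B, align 4] → 8
@8: ammo [32B, align 8] → 40
@40: id [7B, align 1] → 47

40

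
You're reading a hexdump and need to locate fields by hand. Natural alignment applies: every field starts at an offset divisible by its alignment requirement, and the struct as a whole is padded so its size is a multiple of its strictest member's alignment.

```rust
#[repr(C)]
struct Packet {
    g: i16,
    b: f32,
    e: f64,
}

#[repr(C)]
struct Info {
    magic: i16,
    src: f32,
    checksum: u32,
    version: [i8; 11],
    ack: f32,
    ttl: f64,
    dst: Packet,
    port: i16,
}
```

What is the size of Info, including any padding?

64

Packet: @0: g [2B, align 2] → 2; +2 pad (align 4); @4: b [4B, align 4] → 8; @8: e [8B, align 8] → 16; size 16, align 8
@0: magic [2B, align 2] → 2
+2 pad (align 4)
@4: src [4B, align 4] → 8
@8: checksum [4B, align 4] → 12
@12: version [11B, align 1] → 23
+1 pad (align 4)
@24: ack [4B, align 4] → 28
+4 pad (align 8)
@32: ttl [8B, align 8] → 40
@40: dst [16B, align 8] → 56
@56: port [2B, align 2] → 58
+6 tail pad (align 8)
size 64, align 8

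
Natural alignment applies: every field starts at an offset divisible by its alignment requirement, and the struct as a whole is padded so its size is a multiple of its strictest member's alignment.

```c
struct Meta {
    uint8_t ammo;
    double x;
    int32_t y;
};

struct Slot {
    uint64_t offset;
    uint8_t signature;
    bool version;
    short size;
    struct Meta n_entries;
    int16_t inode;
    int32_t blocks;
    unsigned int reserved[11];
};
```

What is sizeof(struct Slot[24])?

Meta: 0..1  ammo  (1B, 1-aligned); 1..8  -- padding (7B); 8..16  x  (8B, 8-aligned); 16..20  y  (4B, 4-aligned); 20..24  -- tail padding (4B); sizeof = 24, alignof = 8
0..8  offset  (8B, 8-aligned)
8..9  signature  (1B, 1-aligned)
9..10  version  (1B, 1-aligned)
10..12  size  (2B, 2-aligned)
12..16  -- padding (4B)
16..40  n_entries  (24B, 8-aligned)
40..42  inode  (2B, 2-aligned)
42..44  -- padding (2B)
44..48  blocks  (4B, 4-aligned)
48..92  reserved  (44B, 4-aligned)
92..96  -- tail padding (4B)
sizeof = 96, alignof = 8
array of 24: 24 × 96 = 2304

2304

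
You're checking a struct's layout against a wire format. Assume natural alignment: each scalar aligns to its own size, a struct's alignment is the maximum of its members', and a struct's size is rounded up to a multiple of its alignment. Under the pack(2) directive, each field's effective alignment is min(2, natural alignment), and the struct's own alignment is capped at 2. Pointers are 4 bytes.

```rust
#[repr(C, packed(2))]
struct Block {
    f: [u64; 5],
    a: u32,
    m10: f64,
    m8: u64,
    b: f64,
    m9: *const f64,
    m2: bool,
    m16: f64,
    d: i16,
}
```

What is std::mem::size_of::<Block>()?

@0: f [40B, align 2] → 40
@40: a [4B, align 2] → 44
@44: m10 [8B, align 2] → 52
@52: m8 [8B, align 2] → 60
@60: b [8B, align 2] → 68
@68: m9 [4B, align 2] → 72
@72: m2 [1B, align 1] → 73
+1 pad (align 2)
@74: m16 [8B, align 2] → 82
@82: d [2B, align 2] → 84
size 84, align 2

84 bytes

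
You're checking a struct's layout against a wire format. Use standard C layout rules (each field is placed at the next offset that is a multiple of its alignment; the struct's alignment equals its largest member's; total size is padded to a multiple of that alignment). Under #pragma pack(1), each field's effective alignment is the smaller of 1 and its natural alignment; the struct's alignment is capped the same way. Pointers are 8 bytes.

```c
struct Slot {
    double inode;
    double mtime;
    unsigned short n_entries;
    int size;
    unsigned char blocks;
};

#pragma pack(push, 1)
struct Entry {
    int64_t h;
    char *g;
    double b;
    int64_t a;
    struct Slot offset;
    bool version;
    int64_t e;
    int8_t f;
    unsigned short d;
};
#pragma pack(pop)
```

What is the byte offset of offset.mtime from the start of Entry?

Slot: 0..8  inode  (8B, 8-aligned); 8..16  mtime  (8B, 8-aligned); 16..18  n_entries  (2B, 2-aligned); 18..20  -- padding (2B); 20..24  size  (4B, 4-aligned); 24..25  blocks  (1B, 1-aligned); 25..32  -- tail padding (7B); sizeof = 32, alignof = 8
0..8  h  (8B, 1-aligned)
8..16  g  (8B, 1-aligned)
16..24  b  (8B, 1-aligned)
24..32  a  (8B, 1-aligned)
32..64  offset  (32B, 1-aligned)
within Slot: mtime at 8
32 + 8 = 40

40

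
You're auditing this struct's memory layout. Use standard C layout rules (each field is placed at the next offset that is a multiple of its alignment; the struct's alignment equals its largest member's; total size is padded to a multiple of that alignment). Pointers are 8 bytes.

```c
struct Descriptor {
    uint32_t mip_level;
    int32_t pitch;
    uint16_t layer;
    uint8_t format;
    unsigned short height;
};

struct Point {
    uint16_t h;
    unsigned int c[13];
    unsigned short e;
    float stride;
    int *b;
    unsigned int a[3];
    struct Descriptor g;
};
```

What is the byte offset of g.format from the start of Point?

94

Descriptor: mip_level at 0 (size 4, align 4) → ends 4; pitch at 4 (size 4, align 4) → ends 8; layer at 8 (size 2, align 2) → ends 10; format at 10 (size 1, align 1) → ends 11; pad 1 to align 2 for height; height at 12 (size 2, align 2) → ends 14; tail pad 2 to reach multiple of 4; total 16 bytes, alignment 4
h at 0 (size 2, align 2) → ends 2
pad 2 to align 4 for c
c at 4 (size 52, align 4) → ends 56
e at 56 (size 2, align 2) → ends 58
pad 2 to align 4 for stride
stride at 60 (size 4, align 4) → ends 64
b at 64 (size 8, align 8) → ends 72
a at 72 (size 12, align 4) → ends 84
g at 84 (size 16, align 4) → ends 100
within Descriptor: format at 10
84 + 10 = 94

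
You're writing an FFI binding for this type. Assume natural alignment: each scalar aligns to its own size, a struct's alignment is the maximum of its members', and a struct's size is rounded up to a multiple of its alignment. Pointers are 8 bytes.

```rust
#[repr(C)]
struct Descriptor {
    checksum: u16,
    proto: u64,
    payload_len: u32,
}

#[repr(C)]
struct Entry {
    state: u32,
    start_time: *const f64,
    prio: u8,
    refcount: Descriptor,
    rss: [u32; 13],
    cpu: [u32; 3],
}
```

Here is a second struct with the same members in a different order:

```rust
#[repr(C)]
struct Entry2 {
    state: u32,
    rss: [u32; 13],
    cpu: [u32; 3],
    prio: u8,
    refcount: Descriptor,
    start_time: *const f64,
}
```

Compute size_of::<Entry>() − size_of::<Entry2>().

Descriptor: checksum at 0 (size 2, align 2) → ends 2; pad 6 to align 8 for proto; proto at 8 (size 8, align 8) → ends 16; payload_len at 16 (size 4, align 4) → ends 20; tail pad 4 to reach multiple of 8; total 24 bytes, alignment 8
state at 0 (size 4, align 4) → ends 4
pad 4 to align 8 for start_time
start_time at 8 (size 8, align 8) → ends 16
prio at 16 (size 1, align 1) → ends 17
pad 7 to align 8 for refcount
refcount at 24 (size 24, align 8) → ends 48
rss at 48 (size 52, align 4) → ends 100
cpu at 100 (size 12, align 4) → ends 112
total 112 bytes, alignment 8
— Entry2 —
state at 0 (size 4, align 4) → ends 4
rss at 4 (size 52, align 4) → ends 56
cpu at 56 (size 12, align 4) → ends 68
prio at 68 (size 1, align 1) → ends 69
pad 3 to align 8 for refcount
refcount at 72 (size 24, align 8) → ends 96
start_time at 96 (size 8, align 8) → ends 104
total 104 bytes, alignment 8
112 − 104 = 8

8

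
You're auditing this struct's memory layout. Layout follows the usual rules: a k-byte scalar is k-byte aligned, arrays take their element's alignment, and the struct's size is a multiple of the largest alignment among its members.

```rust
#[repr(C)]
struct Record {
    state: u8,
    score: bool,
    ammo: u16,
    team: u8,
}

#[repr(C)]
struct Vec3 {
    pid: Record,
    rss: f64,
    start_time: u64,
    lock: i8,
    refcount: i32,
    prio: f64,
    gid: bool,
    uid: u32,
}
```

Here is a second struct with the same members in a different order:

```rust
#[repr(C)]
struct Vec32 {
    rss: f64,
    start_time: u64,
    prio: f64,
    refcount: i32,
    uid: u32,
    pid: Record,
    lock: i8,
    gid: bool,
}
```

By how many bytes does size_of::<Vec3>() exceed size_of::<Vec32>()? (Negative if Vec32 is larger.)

Record: @0: state [1B, align 1] → 1; @1: score [1B, align 1] → 2; @2: ammo [2B, align 2] → 4; @4: team [1B, align 1] → 5; +1 tail pad (align 2); size 6, align 2
@0: pid [6B, align 2] → 6
+2 pad (align 8)
@8: rss [8B, align 8] → 16
@16: start_time [8B, align 8] → 24
@24: lock [1B, align 1] → 25
+3 pad (align 4)
@28: refcount [4B, align 4] → 32
@32: prio [8B, align 8] → 40
@40: gid [1B, align 1] → 41
+3 pad (align 4)
@44: uid [4B, align 4] → 48
size 48, align 8
— Vec32 —
@0: rss [8B, align 8] → 8
@8: start_time [8B, align 8] → 16
@16: prio [8B, align 8] → 24
@24: refcount [4B, align 4] → 28
@28: uid [4B, align 4] → 32
@32: pid [6B, align 2] → 38
@38: lock [1B, align 1] → 39
@39: gid [1B, align 1] → 40
size 40, align 8
48 − 40 = 8

8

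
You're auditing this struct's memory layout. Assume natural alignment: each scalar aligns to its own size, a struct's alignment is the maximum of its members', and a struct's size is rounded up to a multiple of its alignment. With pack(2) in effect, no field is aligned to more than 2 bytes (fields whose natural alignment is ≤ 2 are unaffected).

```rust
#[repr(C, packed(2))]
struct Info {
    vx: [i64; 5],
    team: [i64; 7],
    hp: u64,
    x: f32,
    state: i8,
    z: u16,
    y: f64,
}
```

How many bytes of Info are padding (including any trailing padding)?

@0: vx [40B, align 2] → 40
@40: team [56B, align 2] → 96
@96: hp [8B, align 2] → 104
@104: x [4B, align 2] → 108
@108: state [1B, align 1] → 109
+1 pad (align 2)
@110: z [2B, align 2] → 112
@112: y [8B, align 2] → 120
size 120, align 2
data bytes 119, size 120 → padding 1

1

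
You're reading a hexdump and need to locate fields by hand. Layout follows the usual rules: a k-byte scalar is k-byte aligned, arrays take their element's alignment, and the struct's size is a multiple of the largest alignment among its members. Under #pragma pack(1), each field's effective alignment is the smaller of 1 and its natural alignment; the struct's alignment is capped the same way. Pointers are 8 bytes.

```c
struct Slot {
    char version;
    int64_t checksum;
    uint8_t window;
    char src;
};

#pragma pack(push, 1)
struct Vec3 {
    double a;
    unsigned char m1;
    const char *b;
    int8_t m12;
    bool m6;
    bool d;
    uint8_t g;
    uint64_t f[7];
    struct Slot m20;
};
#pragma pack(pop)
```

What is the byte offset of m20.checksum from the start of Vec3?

85

Slot: @0: version [1B, align 1] → 1; +7 pad (align 8); @8: checksum [8B, align 8] → 16; @16: window [1B, align 1] → 17; @17: src [1B, align 1] → 18; +6 tail pad (align 8); size 24, align 8
@0: a [8B, align 1] → 8
@8: m1 [1B, align 1] → 9
@9: b [8B, align 1] → 17
@17: m12 [1B, align 1] → 18
@18: m6 [1B, align 1] → 19
@19: d [1B, align 1] → 20
@20: g [1B, align 1] → 21
@21: f [56B, align 1] → 77
@77: m20 [24B, align 1] → 101
within Slot: checksum at 8
77 + 8 = 85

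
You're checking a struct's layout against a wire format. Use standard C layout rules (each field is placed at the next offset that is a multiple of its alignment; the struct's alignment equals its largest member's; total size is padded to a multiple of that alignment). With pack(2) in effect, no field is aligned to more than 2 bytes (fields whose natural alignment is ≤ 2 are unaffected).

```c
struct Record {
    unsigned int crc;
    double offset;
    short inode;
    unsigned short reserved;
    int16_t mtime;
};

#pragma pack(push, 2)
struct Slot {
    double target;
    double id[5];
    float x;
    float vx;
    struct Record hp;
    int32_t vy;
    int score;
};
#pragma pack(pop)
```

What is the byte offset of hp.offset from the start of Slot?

Record: crc at 0 (size 4, align 4) → ends 4; pad 4 to align 8 for offset; offset at 8 (size 8, align 8) → ends 16; inode at 16 (size 2, align 2) → ends 18; reserved at 18 (size 2, align 2) → ends 20; mtime at 20 (size 2, align 2) → ends 22; tail pad 2 to reach multiple of 8; total 24 bytes, alignment 8
target at 0 (size 8, align 2) → ends 8
id at 8 (size 40, align 2) → ends 48
x at 48 (size 4, align 2) → ends 52
vx at 52 (size 4, align 2) → ends 56
hp at 56 (size 24, align 2) → ends 80
within Record: offset at 8
56 + 8 = 64

64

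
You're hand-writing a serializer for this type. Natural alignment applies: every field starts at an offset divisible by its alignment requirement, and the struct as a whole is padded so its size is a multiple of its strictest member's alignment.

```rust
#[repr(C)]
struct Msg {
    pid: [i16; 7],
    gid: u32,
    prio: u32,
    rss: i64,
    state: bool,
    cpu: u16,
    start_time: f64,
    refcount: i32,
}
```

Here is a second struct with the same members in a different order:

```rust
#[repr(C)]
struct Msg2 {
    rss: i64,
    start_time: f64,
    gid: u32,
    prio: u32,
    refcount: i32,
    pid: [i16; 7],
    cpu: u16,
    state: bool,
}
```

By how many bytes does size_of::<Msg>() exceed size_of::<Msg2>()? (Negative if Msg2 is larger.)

8

@0: pid [14B, align 2] → 14
+2 pad (align 4)
@16: gid [4B, align 4] → 20
@20: prio [4B, align 4] → 24
@24: rss [8B, align 8] → 32
@32: state [1B, align 1] → 33
+1 pad (align 2)
@34: cpu [2B, align 2] → 36
+4 pad (align 8)
@40: start_time [8B, align 8] → 48
@48: refcount [4B, align 4] → 52
+4 tail pad (align 8)
size 56, align 8
— Msg2 —
@0: rss [8B, align 8] → 8
@8: start_time [8B, align 8] → 16
@16: gid [4B, align 4] → 20
@20: prio [4B, align 4] → 24
@24: refcount [4B, align 4] → 28
@28: pid [14B, align 2] → 42
@42: cpu [2B, align 2] → 44
@44: state [1B, align 1] → 45
+3 tail pad (align 8)
size 48, align 8
56 − 48 = 8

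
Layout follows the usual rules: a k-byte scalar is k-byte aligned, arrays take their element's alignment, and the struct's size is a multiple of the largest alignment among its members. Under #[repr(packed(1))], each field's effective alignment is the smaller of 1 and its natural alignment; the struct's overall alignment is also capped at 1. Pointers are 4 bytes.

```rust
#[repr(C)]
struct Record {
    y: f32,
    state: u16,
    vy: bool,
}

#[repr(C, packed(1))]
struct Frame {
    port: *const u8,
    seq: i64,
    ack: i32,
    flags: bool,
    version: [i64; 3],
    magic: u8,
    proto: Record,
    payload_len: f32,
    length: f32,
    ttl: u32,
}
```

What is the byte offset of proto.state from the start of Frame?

46

Record: @0: y [4B, align 4] → 4; @4: state [2B, align 2] → 6; @6: vy [1B, align 1] → 7; +1 tail pad (align 4); size 8, align 4
@0: port [4B, align 1] → 4
@4: seq [8B, align 1] → 12
@12: ack [4B, align 1] → 16
@16: flags [1B, align 1] → 17
@17: version [24B, align 1] → 41
@41: magic [1B, align 1] → 42
@42: proto [8B, align 1] → 50
within Record: state at 4
42 + 4 = 46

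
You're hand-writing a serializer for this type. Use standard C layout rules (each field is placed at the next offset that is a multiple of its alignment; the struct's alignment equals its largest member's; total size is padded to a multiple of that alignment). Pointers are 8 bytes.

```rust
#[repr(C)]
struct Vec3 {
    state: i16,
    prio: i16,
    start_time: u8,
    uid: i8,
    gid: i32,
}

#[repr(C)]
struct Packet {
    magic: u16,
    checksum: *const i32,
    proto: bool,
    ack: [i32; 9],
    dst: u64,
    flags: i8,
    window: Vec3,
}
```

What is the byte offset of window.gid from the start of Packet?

76

Vec3: 0..2  state  (2B, 2-aligned); 2..4  prio  (2B, 2-aligned); 4..5  start_time  (1B, 1-aligned); 5..6  uid  (1B, 1-aligned); 6..8  -- padding (2B); 8..12  gid  (4B, 4-aligned); sizeof = 12, alignof = 4
0..2  magic  (2B, 2-aligned)
2..8  -- padding (6B)
8..16  checksum  (8B, 8-aligned)
16..17  proto  (1B, 1-aligned)
17..20  -- padding (3B)
20..56  ack  (36B, 4-aligned)
56..64  dst  (8B, 8-aligned)
64..65  flags  (1B, 1-aligned)
65..68  -- padding (3B)
68..80  window  (12B, 4-aligned)
within Vec3: gid at 8
68 + 8 = 76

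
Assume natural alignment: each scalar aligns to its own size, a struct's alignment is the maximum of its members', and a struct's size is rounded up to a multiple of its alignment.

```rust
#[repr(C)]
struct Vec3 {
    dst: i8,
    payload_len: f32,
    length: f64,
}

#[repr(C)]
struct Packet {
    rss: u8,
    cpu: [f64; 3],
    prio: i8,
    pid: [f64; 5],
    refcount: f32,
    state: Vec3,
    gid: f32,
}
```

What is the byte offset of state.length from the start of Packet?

Vec3: @0: dst [1B, align 1] → 1; +3 pad (align 4); @4: payload_len [4B, align 4] → 8; @8: length [8B, align 8] → 16; size 16, align 8
@0: rss [1B, align 1] → 1
+7 pad (align 8)
@8: cpu [24B, align 8] → 32
@32: prio [1B, align 1] → 33
+7 pad (align 8)
@40: pid [40B, align 8] → 80
@80: refcount [4B, align 4] → 84
+4 pad (align 8)
@88: state [16B, align 8] → 104
within Vec3: length at 8
88 + 8 = 96

96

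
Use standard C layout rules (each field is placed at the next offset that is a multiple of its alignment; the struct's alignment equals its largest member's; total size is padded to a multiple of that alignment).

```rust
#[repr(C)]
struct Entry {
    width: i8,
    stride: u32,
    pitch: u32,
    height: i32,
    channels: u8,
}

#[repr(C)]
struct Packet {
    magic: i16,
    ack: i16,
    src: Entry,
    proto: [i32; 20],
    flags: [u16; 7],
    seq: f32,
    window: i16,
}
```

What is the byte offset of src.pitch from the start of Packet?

12

Entry: width at 0 (size 1, align 1) → ends 1; pad 3 to align 4 for stride; stride at 4 (size 4, align 4) → ends 8; pitch at 8 (size 4, align 4) → ends 12; height at 12 (size 4, align 4) → ends 16; channels at 16 (size 1, align 1) → ends 17; tail pad 3 to reach multiple of 4; total 20 bytes, alignment 4
magic at 0 (size 2, align 2) → ends 2
ack at 2 (size 2, align 2) → ends 4
src at 4 (size 20, align 4) → ends 24
within Entry: pitch at 8
4 + 8 = 12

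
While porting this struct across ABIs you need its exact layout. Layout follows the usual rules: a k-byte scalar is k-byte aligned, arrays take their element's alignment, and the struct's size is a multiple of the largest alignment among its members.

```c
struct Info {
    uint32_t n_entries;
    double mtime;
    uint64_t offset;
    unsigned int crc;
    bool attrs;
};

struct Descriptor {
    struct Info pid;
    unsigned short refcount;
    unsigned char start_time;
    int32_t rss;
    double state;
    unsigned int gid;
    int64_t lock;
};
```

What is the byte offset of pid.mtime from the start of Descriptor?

Info: @0: n_entries [4B, align 4] → 4; +4 pad (align 8); @8: mtime [8B, align 8] → 16; @16: offset [8B, align 8] → 24; @24: crc [4B, align 4] → 28; @28: attrs [1B, align 1] → 29; +3 tail pad (align 8); size 32, align 8
@0: pid [32B, align 8] → 32
within Info: mtime at 8
0 + 8 = 8

8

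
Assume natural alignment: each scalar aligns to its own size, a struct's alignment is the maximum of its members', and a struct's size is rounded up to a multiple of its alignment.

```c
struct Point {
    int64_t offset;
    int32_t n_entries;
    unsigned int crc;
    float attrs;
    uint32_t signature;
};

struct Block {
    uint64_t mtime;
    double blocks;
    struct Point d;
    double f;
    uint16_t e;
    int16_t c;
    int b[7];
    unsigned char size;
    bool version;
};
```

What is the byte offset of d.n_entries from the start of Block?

Point: 0..8  offset  (8B, 8-aligned); 8..12  n_entries  (4B, 4-aligned); 12..16  crc  (4B, 4-aligned); 16..20  attrs  (4B, 4-aligned); 20..24  signature  (4B, 4-aligned); sizeof = 24, alignof = 8
0..8  mtime  (8B, 8-aligned)
8..16  blocks  (8B, 8-aligned)
16..40  d  (24B, 8-aligned)
within Point: n_entries at 8
16 + 8 = 24

24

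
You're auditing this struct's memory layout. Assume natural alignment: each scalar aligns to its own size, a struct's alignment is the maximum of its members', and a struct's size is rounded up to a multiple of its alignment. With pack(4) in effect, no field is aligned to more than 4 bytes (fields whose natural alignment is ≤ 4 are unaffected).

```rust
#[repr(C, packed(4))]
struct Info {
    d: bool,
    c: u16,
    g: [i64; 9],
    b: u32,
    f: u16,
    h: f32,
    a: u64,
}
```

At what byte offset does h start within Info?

84

@0: d [1B, align 1] → 1
+1 pad (align 2)
@2: c [2B, align 2] → 4
@4: g [72B, align 4] → 76
@76: b [4B, align 4] → 80
@80: f [2B, align 2] → 82
+2 pad (align 4)
@84: h [4B, align 4] → 88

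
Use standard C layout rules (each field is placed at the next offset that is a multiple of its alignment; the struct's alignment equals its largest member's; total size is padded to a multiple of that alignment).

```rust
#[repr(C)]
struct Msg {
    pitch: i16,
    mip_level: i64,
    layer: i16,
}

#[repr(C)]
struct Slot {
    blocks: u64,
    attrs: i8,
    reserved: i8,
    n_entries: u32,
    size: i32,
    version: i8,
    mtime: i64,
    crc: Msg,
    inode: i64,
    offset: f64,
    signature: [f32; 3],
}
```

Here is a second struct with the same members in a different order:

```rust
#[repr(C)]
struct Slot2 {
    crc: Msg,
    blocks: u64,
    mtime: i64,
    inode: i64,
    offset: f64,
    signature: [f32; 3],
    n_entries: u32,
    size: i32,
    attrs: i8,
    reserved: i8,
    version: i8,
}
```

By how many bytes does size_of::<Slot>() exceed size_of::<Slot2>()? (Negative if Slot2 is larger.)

8

Msg: @0: pitch [2B, align 2] → 2; +6 pad (align 8); @8: mip_level [8B, align 8] → 16; @16: layer [2B, align 2] → 18; +6 tail pad (align 8); size 24, align 8
@0: blocks [8B, align 8] → 8
@8: attrs [1B, align 1] → 9
@9: reserved [1B, align 1] → 10
+2 pad (align 4)
@12: n_entries [4B, align 4] → 16
@16: size [4B, align 4] → 20
@20: version [1B, align 1] → 21
+3 pad (align 8)
@24: mtime [8B, align 8] → 32
@32: crc [24B, align 8] → 56
@56: inode [8B, align 8] → 64
@64: offset [8B, align 8] → 72
@72: signature [12B, align 4] → 84
+4 tail pad (align 8)
size 88, align 8
— Slot2 —
@0: crc [24B, align 8] → 24
@24: blocks [8B, align 8] → 32
@32: mtime [8B, align 8] → 40
@40: inode [8B, align 8] → 48
@48: offset [8B, align 8] → 56
@56: signature [12B, align 4] → 68
@68: n_entries [4B, align 4] → 72
@72: size [4B, align 4] → 76
@76: attrs [1B, align 1] → 77
@77: reserved [1B, align 1] → 78
@78: version [1B, align 1] → 79
+1 tail pad (align 8)
size 80, align 8
88 − 80 = 8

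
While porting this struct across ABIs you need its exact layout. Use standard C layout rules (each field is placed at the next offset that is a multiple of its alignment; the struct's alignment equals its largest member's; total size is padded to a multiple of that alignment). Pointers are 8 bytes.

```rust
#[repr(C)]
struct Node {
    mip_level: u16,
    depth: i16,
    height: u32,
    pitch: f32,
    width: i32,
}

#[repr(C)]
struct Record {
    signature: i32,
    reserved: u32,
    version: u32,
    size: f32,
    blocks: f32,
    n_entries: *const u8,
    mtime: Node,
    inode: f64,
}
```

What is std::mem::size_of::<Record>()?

Node: mip_level at 0 (size 2, align 2) → ends 2; depth at 2 (size 2, align 2) → ends 4; height at 4 (size 4, align 4) → ends 8; pitch at 8 (size 4, align 4) → ends 12; width at 12 (size 4, align 4) → ends 16; total 16 bytes, alignment 4
signature at 0 (size 4, align 4) → ends 4
reserved at 4 (size 4, align 4) → ends 8
version at 8 (size 4, align 4) → ends 12
size at 12 (size 4, align 4) → ends 16
blocks at 16 (size 4, align 4) → ends 20
pad 4 to align 8 for n_entries
n_entries at 24 (size 8, align 8) → ends 32
mtime at 32 (size 16, align 4) → ends 48
inode at 48 (size 8, align 8) → ends 56
total 56 bytes, alignment 8

56 bytes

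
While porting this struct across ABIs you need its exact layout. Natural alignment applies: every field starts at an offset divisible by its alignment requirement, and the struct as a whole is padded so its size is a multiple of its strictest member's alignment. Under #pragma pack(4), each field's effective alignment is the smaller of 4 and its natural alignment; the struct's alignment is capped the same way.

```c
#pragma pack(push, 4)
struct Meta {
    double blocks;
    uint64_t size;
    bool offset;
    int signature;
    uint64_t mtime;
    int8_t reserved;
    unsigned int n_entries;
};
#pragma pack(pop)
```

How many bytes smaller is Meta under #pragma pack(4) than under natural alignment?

0

natural layout:
  0..8  blocks  (8B, 8-aligned)
  8..16  size  (8B, 8-aligned)
  16..17  offset  (1B, 1-aligned)
  17..20  -- padding (3B)
  20..24  signature  (4B, 4-aligned)
  24..32  mtime  (8B, 8-aligned)
  32..33  reserved  (1B, 1-aligned)
  33..36  -- padding (3B)
  36..40  n_entries  (4B, 4-aligned)
  sizeof = 40, alignof = 8
packed(4) layout:
  0..8  blocks  (8B, 4-aligned)
  8..16  size  (8B, 4-aligned)
  16..17  offset  (1B, 1-aligned)
  17..20  -- padding (3B)
  20..24  signature  (4B, 4-aligned)
  24..32  mtime  (8B, 4-aligned)
  32..33  reserved  (1B, 1-aligned)
  33..36  -- padding (3B)
  36..40  n_entries  (4B, 4-aligned)
  sizeof = 40, alignof = 4
40 − 40 = 0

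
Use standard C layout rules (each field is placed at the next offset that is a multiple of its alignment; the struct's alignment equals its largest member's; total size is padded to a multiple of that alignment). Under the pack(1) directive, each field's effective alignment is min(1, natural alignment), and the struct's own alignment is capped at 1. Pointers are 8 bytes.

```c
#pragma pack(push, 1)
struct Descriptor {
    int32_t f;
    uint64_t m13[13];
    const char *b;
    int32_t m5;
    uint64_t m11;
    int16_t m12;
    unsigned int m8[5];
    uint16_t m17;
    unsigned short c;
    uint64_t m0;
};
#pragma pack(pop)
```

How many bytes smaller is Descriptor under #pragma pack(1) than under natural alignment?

natural layout:
  f at 0 (size 4, align 4) → ends 4
  pad 4 to align 8 for m13
  m13 at 8 (size 104, align 8) → ends 112
  b at 112 (size 8, align 8) → ends 120
  m5 at 120 (size 4, align 4) → ends 124
  pad 4 to align 8 for m11
  m11 at 128 (size 8, align 8) → ends 136
  m12 at 136 (size 2, align 2) → ends 138
  pad 2 to align 4 for m8
  m8 at 140 (size 20, align 4) → ends 160
  m17 at 160 (size 2, align 2) → ends 162
  c at 162 (size 2, align 2) → ends 164
  pad 4 to align 8 for m0
  m0 at 168 (size 8, align 8) → ends 176
  total 176 bytes, alignment 8
packed(1) layout:
  f at 0 (size 4, align 1) → ends 4
  m13 at 4 (size 104, align 1) → ends 108
  b at 108 (size 8, align 1) → ends 116
  m5 at 116 (size 4, align 1) → ends 120
  m11 at 120 (size 8, align 1) → ends 128
  m12 at 128 (size 2, align 1) → ends 130
  m8 at 130 (size 20, align 1) → ends 150
  m17 at 150 (size 2, align 1) → ends 152
  c at 152 (size 2, align 1) → ends 154
  m0 at 154 (size 8, align 1) → ends 162
  total 162 bytes, alignment 1
176 − 162 = 14

14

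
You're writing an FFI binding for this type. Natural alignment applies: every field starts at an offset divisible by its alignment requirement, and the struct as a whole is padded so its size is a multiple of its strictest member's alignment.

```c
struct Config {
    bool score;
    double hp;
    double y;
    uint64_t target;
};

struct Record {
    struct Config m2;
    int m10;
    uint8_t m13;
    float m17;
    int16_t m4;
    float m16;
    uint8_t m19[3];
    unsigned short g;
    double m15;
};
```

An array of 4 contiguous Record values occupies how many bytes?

Config: 0..1  score  (1B, 1-aligned); 1..8  -- padding (7B); 8..16  hp  (8B, 8-aligned); 16..24  y  (8B, 8-aligned); 24..32  target  (8B, 8-aligned); sizeof = 32, alignof = 8
0..32  m2  (32B, 8-aligned)
32..36  m10  (4B, 4-aligned)
36..37  m13  (1B, 1-aligned)
37..40  -- padding (3B)
40..44  m17  (4B, 4-aligned)
44..46  m4  (2B, 2-aligned)
46..48  -- padding (2B)
48..52  m16  (4B, 4-aligned)
52..55  m19  (3B, 1-aligned)
55..56  -- padding (1B)
56..58  g  (2B, 2-aligned)
58..64  -- padding (6B)
64..72  m15  (8B, 8-aligned)
sizeof = 72, alignof = 8
array of 4: 4 × 72 = 288

288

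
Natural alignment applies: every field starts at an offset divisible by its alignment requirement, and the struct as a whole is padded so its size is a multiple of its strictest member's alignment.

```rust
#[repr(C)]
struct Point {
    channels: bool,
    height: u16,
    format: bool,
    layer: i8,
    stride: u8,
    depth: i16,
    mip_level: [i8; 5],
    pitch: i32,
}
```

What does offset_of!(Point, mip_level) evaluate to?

10

0..1  channels  (1B, 1-aligned)
1..2  -- padding (1B)
2..4  height  (2B, 2-aligned)
4..5  format  (1B, 1-aligned)
5..6  layer  (1B, 1-aligned)
6..7  stride  (1B, 1-aligned)
7..8  -- padding (1B)
8..10  depth  (2B, 2-aligned)
10..15  mip_level  (5B, 1-aligned)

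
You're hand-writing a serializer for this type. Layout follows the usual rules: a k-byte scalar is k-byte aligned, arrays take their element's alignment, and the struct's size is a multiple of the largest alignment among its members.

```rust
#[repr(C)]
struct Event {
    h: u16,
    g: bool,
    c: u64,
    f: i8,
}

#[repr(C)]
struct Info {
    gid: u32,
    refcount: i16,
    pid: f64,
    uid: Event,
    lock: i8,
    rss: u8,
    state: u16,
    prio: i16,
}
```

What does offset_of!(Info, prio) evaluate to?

Event: h at 0 (size 2, align 2) → ends 2; g at 2 (size 1, align 1) → ends 3; pad 5 to align 8 for c; c at 8 (size 8, align 8) → ends 16; f at 16 (size 1, align 1) → ends 17; tail pad 7 to reach multiple of 8; total 24 bytes, alignment 8
gid at 0 (size 4, align 4) → ends 4
refcount at 4 (size 2, align 2) → ends 6
pad 2 to align 8 for pid
pid at 8 (size 8, align 8) → ends 16
uid at 16 (size 24, align 8) → ends 40
lock at 40 (size 1, align 1) → ends 41
rss at 41 (size 1, align 1) → ends 42
state at 42 (size 2, align 2) → ends 44
prio at 44 (size 2, align 2) → ends 46

44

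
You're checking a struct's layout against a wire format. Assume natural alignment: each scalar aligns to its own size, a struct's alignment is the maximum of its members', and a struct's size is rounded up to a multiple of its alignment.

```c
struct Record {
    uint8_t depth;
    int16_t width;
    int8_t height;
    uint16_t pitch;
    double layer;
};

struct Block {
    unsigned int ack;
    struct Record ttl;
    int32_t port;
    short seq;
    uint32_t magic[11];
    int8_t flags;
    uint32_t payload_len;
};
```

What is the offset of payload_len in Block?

80

Record: @0: depth [1B, align 1] → 1; +1 pad (align 2); @2: width [2B, align 2] → 4; @4: height [1B, align 1] → 5; +1 pad (align 2); @6: pitch [2B, align 2] → 8; @8: layer [8B, align 8] → 16; size 16, align 8
@0: ack [4B, align 4] → 4
+4 pad (align 8)
@8: ttl [16B, align 8] → 24
@24: port [4B, align 4] → 28
@28: seq [2B, align 2] → 30
+2 pad (align 4)
@32: magic [44B, align 4] → 76
@76: flags [1B, align 1] → 77
+3 pad (align 4)
@80: payload_len [4B, align 4] → 84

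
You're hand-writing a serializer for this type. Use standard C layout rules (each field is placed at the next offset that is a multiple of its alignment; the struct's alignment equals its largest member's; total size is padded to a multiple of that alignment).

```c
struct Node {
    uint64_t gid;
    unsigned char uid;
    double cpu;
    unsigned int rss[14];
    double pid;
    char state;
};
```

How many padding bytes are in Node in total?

14

@0: gid [8B, align 8] → 8
@8: uid [1B, align 1] → 9
+7 pad (align 8)
@16: cpu [8B, align 8] → 24
@24: rss [56B, align 4] → 80
@80: pid [8B, align 8] → 88
@88: state [1B, align 1] → 89
+7 tail pad (align 8)
size 96, align 8
data bytes 82, size 96 → padding 14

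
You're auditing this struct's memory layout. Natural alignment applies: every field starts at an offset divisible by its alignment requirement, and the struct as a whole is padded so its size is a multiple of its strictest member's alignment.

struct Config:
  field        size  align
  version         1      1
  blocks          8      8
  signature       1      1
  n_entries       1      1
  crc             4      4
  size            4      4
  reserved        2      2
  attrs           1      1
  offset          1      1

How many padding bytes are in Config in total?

9

0..1  version  (1B, 1-aligned)
1..8  -- padding (7B)
8..16  blocks  (8B, 8-aligned)
16..17  signature  (1B, 1-aligned)
17..18  n_entries  (1B, 1-aligned)
18..20  -- padding (2B)
20..24  crc  (4B, 4-aligned)
24..28  size  (4B, 4-aligned)
28..30  reserved  (2B, 2-aligned)
30..31  attrs  (1B, 1-aligned)
31..32  offset  (1B, 1-aligned)
sizeof = 32, alignof = 8
data bytes 23, size 32 → padding 9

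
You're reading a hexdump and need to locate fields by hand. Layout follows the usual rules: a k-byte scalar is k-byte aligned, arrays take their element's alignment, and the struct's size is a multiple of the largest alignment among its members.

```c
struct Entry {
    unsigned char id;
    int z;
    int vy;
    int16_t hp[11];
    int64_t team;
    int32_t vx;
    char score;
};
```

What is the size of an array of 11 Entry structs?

0..1  id  (1B, 1-aligned)
1..4  -- padding (3B)
4..8  z  (4B, 4-aligned)
8..12  vy  (4B, 4-aligned)
12..34  hp  (22B, 2-aligned)
34..40  -- padding (6B)
40..48  team  (8B, 8-aligned)
48..52  vx  (4B, 4-aligned)
52..53  score  (1B, 1-aligned)
53..56  -- tail padding (3B)
sizeof = 56, alignof = 8
array of 11: 11 × 56 = 616

616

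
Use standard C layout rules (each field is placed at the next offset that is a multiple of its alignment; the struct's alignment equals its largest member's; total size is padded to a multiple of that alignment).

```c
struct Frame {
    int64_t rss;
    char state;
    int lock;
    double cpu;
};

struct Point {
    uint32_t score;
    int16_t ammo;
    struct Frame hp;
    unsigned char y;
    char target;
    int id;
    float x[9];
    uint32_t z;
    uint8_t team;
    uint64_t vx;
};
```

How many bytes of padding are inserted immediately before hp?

2

Frame: 0..8  rss  (8B, 8-aligned); 8..9  state  (1B, 1-aligned); 9..12  -- padding (3B); 12..16  lock  (4B, 4-aligned); 16..24  cpu  (8B, 8-aligned); sizeof = 24, alignof = 8
0..4  score  (4B, 4-aligned)
4..6  ammo  (2B, 2-aligned)
6..8  -- padding (2B)
8..32  hp  (24B, 8-aligned)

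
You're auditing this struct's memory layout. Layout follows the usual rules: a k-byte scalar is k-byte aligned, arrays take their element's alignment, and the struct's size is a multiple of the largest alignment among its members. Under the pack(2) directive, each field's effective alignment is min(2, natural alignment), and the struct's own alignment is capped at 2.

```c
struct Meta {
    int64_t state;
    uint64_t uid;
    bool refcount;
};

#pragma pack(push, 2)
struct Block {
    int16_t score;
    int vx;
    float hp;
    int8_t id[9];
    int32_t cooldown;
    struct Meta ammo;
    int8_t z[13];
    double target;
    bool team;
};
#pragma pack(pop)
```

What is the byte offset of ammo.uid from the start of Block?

32

Meta: 0..8  state  (8B, 8-aligned); 8..16  uid  (8B, 8-aligned); 16..17  refcount  (1B, 1-aligned); 17..24  -- tail padding (7B); sizeof = 24, alignof = 8
0..2  score  (2B, 2-aligned)
2..6  vx  (4B, 2-aligned)
6..10  hp  (4B, 2-aligned)
10..19  id  (9B, 1-aligned)
19..20  -- padding (1B)
20..24  cooldown  (4B, 2-aligned)
24..48  ammo  (24B, 2-aligned)
within Meta: uid at 8
24 + 8 = 32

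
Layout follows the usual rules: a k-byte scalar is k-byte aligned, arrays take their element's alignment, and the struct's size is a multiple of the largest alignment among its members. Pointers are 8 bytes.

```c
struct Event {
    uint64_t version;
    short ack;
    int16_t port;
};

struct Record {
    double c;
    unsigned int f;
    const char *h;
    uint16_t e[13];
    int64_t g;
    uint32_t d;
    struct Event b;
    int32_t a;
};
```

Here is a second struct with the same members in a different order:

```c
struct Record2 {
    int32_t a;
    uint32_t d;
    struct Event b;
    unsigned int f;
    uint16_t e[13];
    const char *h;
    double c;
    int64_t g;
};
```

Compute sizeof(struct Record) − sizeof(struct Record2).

16

Event: version at 0 (size 8, align 8) → ends 8; ack at 8 (size 2, align 2) → ends 10; port at 10 (size 2, align 2) → ends 12; tail pad 4 to reach multiple of 8; total 16 bytes, alignment 8
c at 0 (size 8, align 8) → ends 8
f at 8 (size 4, align 4) → ends 12
pad 4 to align 8 for h
h at 16 (size 8, align 8) → ends 24
e at 24 (size 26, align 2) → ends 50
pad 6 to align 8 for g
g at 56 (size 8, align 8) → ends 64
d at 64 (size 4, align 4) → ends 68
pad 4 to align 8 for b
b at 72 (size 16, align 8) → ends 88
a at 88 (size 4, align 4) → ends 92
tail pad 4 to reach multiple of 8
total 96 bytes, alignment 8
— Record2 —
a at 0 (size 4, align 4) → ends 4
d at 4 (size 4, align 4) → ends 8
b at 8 (size 16, align 8) → ends 24
f at 24 (size 4, align 4) → ends 28
e at 28 (size 26, align 2) → ends 54
pad 2 to align 8 for h
h at 56 (size 8, align 8) → ends 64
c at 64 (size 8, align 8) → ends 72
g at 72 (size 8, align 8) → ends 80
total 80 bytes, alignment 8
96 − 80 = 16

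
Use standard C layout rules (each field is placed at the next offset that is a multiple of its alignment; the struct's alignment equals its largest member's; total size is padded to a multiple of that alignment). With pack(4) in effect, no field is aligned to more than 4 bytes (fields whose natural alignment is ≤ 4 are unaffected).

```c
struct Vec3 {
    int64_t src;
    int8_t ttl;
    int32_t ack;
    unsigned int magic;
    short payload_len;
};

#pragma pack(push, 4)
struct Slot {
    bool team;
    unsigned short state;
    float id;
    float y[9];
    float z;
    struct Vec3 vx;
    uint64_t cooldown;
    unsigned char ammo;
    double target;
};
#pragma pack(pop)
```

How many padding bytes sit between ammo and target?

3

Vec3: 0..8  src  (8B, 8-aligned); 8..9  ttl  (1B, 1-aligned); 9..12  -- padding (3B); 12..16  ack  (4B, 4-aligned); 16..20  magic  (4B, 4-aligned); 20..22  payload_len  (2B, 2-aligned); 22..24  -- tail padding (2B); sizeof = 24, alignof = 8
0..1  team  (1B, 1-aligned)
1..2  -- padding (1B)
2..4  state  (2B, 2-aligned)
4..8  id  (4B, 4-aligned)
8..44  y  (36B, 4-aligned)
44..48  z  (4B, 4-aligned)
48..72  vx  (24B, 4-aligned)
72..80  cooldown  (8B, 4-aligned)
80..81  ammo  (1B, 1-aligned)
81..84  -- padding (3B)
84..92  target  (8B, 4-aligned)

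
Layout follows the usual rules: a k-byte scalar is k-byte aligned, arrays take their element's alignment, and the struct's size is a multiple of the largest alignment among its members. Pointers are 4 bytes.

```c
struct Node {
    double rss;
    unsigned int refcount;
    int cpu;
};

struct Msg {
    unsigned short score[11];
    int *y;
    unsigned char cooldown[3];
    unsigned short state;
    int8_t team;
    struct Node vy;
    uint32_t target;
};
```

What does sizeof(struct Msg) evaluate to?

64

Node: @0: rss [8B, align 8] → 8; @8: refcount [4B, align 4] → 12; @12: cpu [4B, align 4] → 16; size 16, align 8
@0: score [22B, align 2] → 22
+2 pad (align 4)
@24: y [4B, align 4] → 28
@28: cooldown [3B, align 1] → 31
+1 pad (align 2)
@32: state [2B, align 2] → 34
@34: team [1B, align 1] → 35
+5 pad (align 8)
@40: vy [16B, align 8] → 56
@56: target [4B, align 4] → 60
+4 tail pad (align 8)
size 64, align 8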